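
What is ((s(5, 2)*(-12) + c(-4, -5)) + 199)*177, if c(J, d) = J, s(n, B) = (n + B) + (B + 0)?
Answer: 15399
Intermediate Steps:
s(n, B) = n + 2*B (s(n, B) = (B + n) + B = n + 2*B)
((s(5, 2)*(-12) + c(-4, -5)) + 199)*177 = (((5 + 2*2)*(-12) - 4) + 199)*177 = (((5 + 4)*(-12) - 4) + 199)*177 = ((9*(-12) - 4) + 199)*177 = ((-108 - 4) + 199)*177 = (-112 + 199)*177 = 87*177 = 15399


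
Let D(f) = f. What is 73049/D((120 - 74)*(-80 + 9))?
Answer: -73049/3266 ≈ -22.367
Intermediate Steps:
73049/D((120 - 74)*(-80 + 9)) = 73049/(((120 - 74)*(-80 + 9))) = 73049/((46*(-71))) = 73049/(-3266) = 73049*(-1/3266) = -73049/3266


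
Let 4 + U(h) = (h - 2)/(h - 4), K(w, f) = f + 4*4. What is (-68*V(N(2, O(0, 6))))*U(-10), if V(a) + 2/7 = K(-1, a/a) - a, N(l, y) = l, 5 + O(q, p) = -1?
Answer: 154088/49 ≈ 3144.7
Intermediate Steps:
O(q, p) = -6 (O(q, p) = -5 - 1 = -6)
K(w, f) = 16 + f (K(w, f) = f + 16 = 16 + f)
U(h) = -4 + (-2 + h)/(-4 + h) (U(h) = -4 + (h - 2)/(h - 4) = -4 + (-2 + h)/(-4 + h))
V(a) = 117/7 - a (V(a) = -2/7 + ((16 + a/a) - a) = -2/7 + ((16 + 1) - a) = -2/7 + (17 - a) = 117/7 - a)
(-68*V(N(2, O(0, 6))))*U(-10) = (-68*(117/7 - 1*2))*((14 - 3*(-10))/(-4 - 10)) = (-68*(117/7 - 2))*((14 + 30)/(-14)) = (-68*103/7)*(-1/14*44) = -7004/7*(-22/7) = 154088/49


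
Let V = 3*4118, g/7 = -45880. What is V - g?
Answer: 333514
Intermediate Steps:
g = -321160 (g = 7*(-45880) = -321160)
V = 12354
V - g = 12354 - 1*(-321160) = 12354 + 321160 = 333514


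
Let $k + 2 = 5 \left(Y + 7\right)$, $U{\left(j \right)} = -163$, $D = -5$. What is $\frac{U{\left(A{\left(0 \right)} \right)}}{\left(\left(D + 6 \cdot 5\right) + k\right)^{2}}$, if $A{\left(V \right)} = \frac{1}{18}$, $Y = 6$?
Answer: $- \frac{163}{7744} \approx -0.021049$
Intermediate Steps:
$A{\left(V \right)} = \frac{1}{18}$
$k = 63$ ($k = -2 + 5 \left(6 + 7\right) = -2 + 5 \cdot 13 = -2 + 65 = 63$)
$\frac{U{\left(A{\left(0 \right)} \right)}}{\left(\left(D + 6 \cdot 5\right) + k\right)^{2}} = - \frac{163}{\left(\left(-5 + 6 \cdot 5\right) + 63\right)^{2}} = - \frac{163}{\left(\left(-5 + 30\right) + 63\right)^{2}} = - \frac{163}{\left(25 + 63\right)^{2}} = - \frac{163}{88^{2}} = - \frac{163}{7744}$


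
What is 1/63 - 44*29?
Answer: -80387/63 ≈ -1276.0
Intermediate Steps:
1/63 - 44*29 = 1/63 - 1276 = -80387/63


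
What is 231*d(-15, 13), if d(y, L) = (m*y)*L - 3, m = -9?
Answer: 404712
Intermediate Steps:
d(y, L) = -3 - 9*L*y (d(y, L) = (-9*y)*L - 3 = -9*L*y - 3 = -3 - 9*L*y)
231*d(-15, 13) = 231*(-3 - 9*13*(-15)) = 231*(-3 + 1755) = 231*1752 = 404712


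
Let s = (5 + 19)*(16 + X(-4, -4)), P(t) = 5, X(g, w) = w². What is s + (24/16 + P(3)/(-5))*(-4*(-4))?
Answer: 776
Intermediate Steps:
s = 768 (s = (5 + 19)*(16 + (-4)²) = 24*(16 + 16) = 24*32 = 768)
s + (24/16 + P(3)/(-5))*(-4*(-4)) = 768 + (24/16 + 5/(-5))*(-4*(-4)) = 768 + (24*(1/16) + 5*(-⅕))*16 = 768 + (3/2 - 1)*16 = 768 + (½)*16 = 768 + 8 = 776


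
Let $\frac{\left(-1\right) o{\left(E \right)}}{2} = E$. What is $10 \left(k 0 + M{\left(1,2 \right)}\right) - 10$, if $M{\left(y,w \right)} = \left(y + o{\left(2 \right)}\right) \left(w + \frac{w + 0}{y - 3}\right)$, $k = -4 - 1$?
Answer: $-40$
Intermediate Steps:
$k = -5$
$o{\left(E \right)} = - 2 E$
$M{\left(y,w \right)} = \left(-4 + y\right) \left(w + \frac{w}{-3 + y}\right)$ ($M{\left(y,w \right)} = \left(y - 4\right) \left(w + \frac{w + 0}{y - 3}\right) = \left(y - 4\right) \left(w + \frac{w}{-3 + y}\right) = \left(-4 + y\right) \left(w + \frac{w}{-3 + y}\right)$)
$10 \left(k 0 + M{\left(1,2 \right)}\right) - 10 = 10 \left(\left(-5\right) 0 + \frac{2 \left(8 + 1^{2} - 6\right)}{-3 + 1}\right) - 10 = 10 \left(0 + \frac{2 \left(8 + 1 - 6\right)}{-2}\right) - 10 = 10 \left(0 + 2 \left(- \frac{1}{2}\right) 3\right) - 10 = 10 \left(0 - 3\right) - 10 = 10 \left(-3\right) - 10 = -30 - 10 = -40$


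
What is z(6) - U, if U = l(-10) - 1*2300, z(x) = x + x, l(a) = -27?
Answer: 2339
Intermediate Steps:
z(x) = 2*x
U = -2327 (U = -27 - 1*2300 = -27 - 2300 = -2327)
z(6) - U = 2*6 - 1*(-2327) = 12 + 2327 = 2339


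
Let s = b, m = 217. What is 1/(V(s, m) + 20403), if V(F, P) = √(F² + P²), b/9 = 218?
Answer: 20403/412385876 - √3896533/412385876 ≈ 4.4689e-5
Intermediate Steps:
b = 1962 (b = 9*218 = 1962)
s = 1962
1/(V(s, m) + 20403) = 1/(√(1962² + 217²) + 20403) = 1/(√(3849444 + 47089) + 20403) = 1/(√3896533 + 20403) = 1/(20403 + √3896533)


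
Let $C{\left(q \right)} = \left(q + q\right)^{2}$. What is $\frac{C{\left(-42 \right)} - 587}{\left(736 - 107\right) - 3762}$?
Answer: $- \frac{6469}{3133} \approx -2.0648$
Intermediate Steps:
$C{\left(q \right)} = 4 q^{2}$ ($C{\left(q \right)} = \left(2 q\right)^{2} = 4 q^{2}$)
$\frac{C{\left(-42 \right)} - 587}{\left(736 - 107\right) - 3762} = \frac{4 \left(-42\right)^{2} - 587}{\left(736 - 107\right) - 3762} = \frac{4 \cdot 1764 - 587}{\left(736 - 107\right) - 3762} = \frac{7056 - 587}{629 - 3762} = \frac{6469}{-3133} = 6469 \left(- \frac{1}{3133}\right) = - \frac{6469}{3133}$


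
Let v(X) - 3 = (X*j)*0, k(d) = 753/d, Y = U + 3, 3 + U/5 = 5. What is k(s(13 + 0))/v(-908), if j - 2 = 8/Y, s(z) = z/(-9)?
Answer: -2259/13 ≈ -173.77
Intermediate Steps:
U = 10 (U = -15 + 5*5 = -15 + 25 = 10)
s(z) = -z/9 (s(z) = z*(-1/9) = -z/9)
Y = 13 (Y = 10 + 3 = 13)
j = 34/13 (j = 2 + 8/13 = 34/13 ≈ 2.6154)
v(X) = 3 (v(X) = 3 + (X*(34/13))*0 = 3 + (34*X/13)*0 = 3 + 0 = 3)
k(s(13 + 0))/v(-908) = (753/((-(13 + 0)/9)))/3 = (753/((-1/9*13)))*(1/3) = (753/(-13/9))*(1/3) = (753*(-9/13))*(1/3) = -6777/13*1/3 = -2259/13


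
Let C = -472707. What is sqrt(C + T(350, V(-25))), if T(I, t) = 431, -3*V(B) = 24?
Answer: 2*I*sqrt(118069) ≈ 687.22*I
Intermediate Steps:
V(B) = -8 (V(B) = -1/3*24 = -8)
sqrt(C + T(350, V(-25))) = sqrt(-472707 + 431) = sqrt(-472276) = 2*I*sqrt(118069)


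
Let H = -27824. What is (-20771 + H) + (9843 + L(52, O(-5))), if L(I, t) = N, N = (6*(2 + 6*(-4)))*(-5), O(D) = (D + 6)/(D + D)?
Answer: -38092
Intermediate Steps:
O(D) = (6 + D)/(2*D) (O(D) = (6 + D)/((2*D)) = (6 + D)*(1/(2*D)) = (6 + D)/(2*D))
N = 660 (N = (6*(2 - 24))*(-5) = (6*(-22))*(-5) = -132*(-5) = 660)
L(I, t) = 660
(-20771 + H) + (9843 + L(52, O(-5))) = (-20771 - 27824) + (9843 + 660) = -48595 + 10503 = -38092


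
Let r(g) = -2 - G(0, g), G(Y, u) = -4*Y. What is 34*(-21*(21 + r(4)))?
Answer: -13566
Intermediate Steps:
r(g) = -2 (r(g) = -2 - (-4)*0 = -2 - 1*0 = -2 + 0 = -2)
34*(-21*(21 + r(4))) = 34*(-21*(21 - 2)) = 34*(-21*19) = 34*(-399) = -13566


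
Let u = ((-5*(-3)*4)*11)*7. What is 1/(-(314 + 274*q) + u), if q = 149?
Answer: -1/36520 ≈ -2.7382e-5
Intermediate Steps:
u = 4620 (u = ((15*4)*11)*7 = (60*11)*7 = 660*7 = 4620)
1/(-(314 + 274*q) + u) = 1/(-(314 + 274*149) + 4620) = 1/(-(314 + 40826) + 4620) = 1/(-1*41140 + 4620) = 1/(-41140 + 4620) = 1/(-36520) = -1/36520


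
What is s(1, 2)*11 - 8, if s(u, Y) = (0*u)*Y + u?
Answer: 3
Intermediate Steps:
s(u, Y) = u (s(u, Y) = 0*Y + u = 0 + u = u)
s(1, 2)*11 - 8 = 1*11 - 8 = 11 - 8 = 3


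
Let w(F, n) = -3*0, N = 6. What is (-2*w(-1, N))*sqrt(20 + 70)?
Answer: 0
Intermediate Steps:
w(F, n) = 0
(-2*w(-1, N))*sqrt(20 + 70) = (-2*0)*sqrt(20 + 70) = 0*sqrt(90) = 0*(3*sqrt(10)) = 0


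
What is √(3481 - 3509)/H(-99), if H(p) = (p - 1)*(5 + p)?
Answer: I*√7/4700 ≈ 0.00056293*I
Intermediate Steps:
H(p) = (-1 + p)*(5 + p)
√(3481 - 3509)/H(-99) = √(3481 - 3509)/(-5 + (-99)² + 4*(-99)) = √(-28)/(-5 + 9801 - 396) = (2*I*√7)/9400 = (2*I*√7)*(1/9400) = I*√7/4700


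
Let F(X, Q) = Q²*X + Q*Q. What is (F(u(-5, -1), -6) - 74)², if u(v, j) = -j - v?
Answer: 31684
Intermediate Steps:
F(X, Q) = Q² + X*Q² (F(X, Q) = X*Q² + Q² = Q² + X*Q²)
(F(u(-5, -1), -6) - 74)² = ((-6)²*(1 + (-1*(-1) - 1*(-5))) - 74)² = (36*(1 + (1 + 5)) - 74)² = (36*(1 + 6) - 74)² = (36*7 - 74)² = (252 - 74)² = 178² = 31684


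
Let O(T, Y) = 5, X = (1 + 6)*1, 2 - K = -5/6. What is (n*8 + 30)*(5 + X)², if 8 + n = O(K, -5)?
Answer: 864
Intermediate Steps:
K = 17/6 (K = 2 - (-5)/6 = 2 - 1*(-⅚) = 2 + ⅚ = 17/6 ≈ 2.8333)
X = 7 (X = 7*1 = 7)
n = -3 (n = -8 + 5 = -3)
(n*8 + 30)*(5 + X)² = (-3*8 + 30)*(5 + 7)² = (-24 + 30)*12² = 6*144 = 864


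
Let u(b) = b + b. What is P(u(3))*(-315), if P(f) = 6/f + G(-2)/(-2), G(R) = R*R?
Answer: 315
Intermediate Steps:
G(R) = R²
u(b) = 2*b
P(f) = -2 + 6/f (P(f) = 6/f + (-2)²/(-2) = 6/f + 4*(-½) = 6/f - 2 = -2 + 6/f)
P(u(3))*(-315) = (-2 + 6/((2*3)))*(-315) = (-2 + 6/6)*(-315) = (-2 + 6*(⅙))*(-315) = (-2 + 1)*(-315) = -1*(-315) = 315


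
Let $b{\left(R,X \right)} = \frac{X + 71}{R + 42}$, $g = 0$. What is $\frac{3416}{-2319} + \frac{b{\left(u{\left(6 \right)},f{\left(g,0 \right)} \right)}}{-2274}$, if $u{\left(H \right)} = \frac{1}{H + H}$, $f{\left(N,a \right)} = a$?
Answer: $- \frac{654134618}{443845005} \approx -1.4738$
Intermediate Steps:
$u{\left(H \right)} = \frac{1}{2 H}$
$b{\left(R,X \right)} = \frac{71 + X}{42 + R}$
$\frac{3416}{-2319} + \frac{b{\left(u{\left(6 \right)},f{\left(g,0 \right)} \right)}}{-2274} = \frac{3416}{-2319} + \frac{\frac{1}{42 + \frac{1}{2 \cdot 6}} \left(71 + 0\right)}{-2274} = 3416 \left(- \frac{1}{2319}\right) + \frac{1}{42 + \frac{1}{2} \cdot \frac{1}{6}} \cdot 71 \left(- \frac{1}{2274}\right) = - \frac{3416}{2319} + \frac{1}{42 + \frac{1}{12}} \cdot 71 \left(- \frac{1}{2274}\right) = - \frac{3416}{2319} + \frac{1}{\frac{505}{12}} \cdot 71 \left(- \frac{1}{2274}\right) = - \frac{3416}{2319} + \frac{12}{505} \cdot 71 \left(- \frac{1}{2274}\right) = - \frac{3416}{2319} + \frac{852}{505} \left(- \frac{1}{2274}\right) = - \frac{3416}{2319} - \frac{142}{191395} = - \frac{654134618}{443845005}$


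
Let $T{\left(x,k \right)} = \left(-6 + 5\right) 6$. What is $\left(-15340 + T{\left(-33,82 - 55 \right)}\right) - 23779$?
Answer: $-39125$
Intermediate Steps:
$T{\left(x,k \right)} = -6$ ($T{\left(x,k \right)} = \left(-1\right) 6 = -6$)
$\left(-15340 + T{\left(-33,82 - 55 \right)}\right) - 23779 = \left(-15340 - 6\right) - 23779 = -15346 - 23779 = -39125$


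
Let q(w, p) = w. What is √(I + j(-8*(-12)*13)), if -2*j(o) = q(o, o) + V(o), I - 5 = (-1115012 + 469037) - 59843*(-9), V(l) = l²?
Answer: I*√886759 ≈ 941.68*I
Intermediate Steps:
I = -107383 (I = 5 + ((-1115012 + 469037) - 59843*(-9)) = 5 + (-645975 + 538587) = 5 - 107388 = -107383)
j(o) = -o/2 - o²/2 (j(o) = -(o + o²)/2 = -o/2 - o²/2)
√(I + j(-8*(-12)*13)) = √(-107383 + (-8*(-12)*13)*(-1 - (-8*(-12))*13)/2) = √(-107383 + (96*13)*(-1 - 96*13)/2) = √(-107383 + (½)*1248*(-1 - 1*1248)) = √(-107383 + (½)*1248*(-1 - 1248)) = √(-107383 + (½)*1248*(-1249)) = √(-107383 - 779376) = √(-886759) = I*√886759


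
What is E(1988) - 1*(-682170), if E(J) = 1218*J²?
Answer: 4814393562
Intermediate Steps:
E(1988) - 1*(-682170) = 1218*1988² - 1*(-682170) = 1218*3952144 + 682170 = 4813711392 + 682170 = 4814393562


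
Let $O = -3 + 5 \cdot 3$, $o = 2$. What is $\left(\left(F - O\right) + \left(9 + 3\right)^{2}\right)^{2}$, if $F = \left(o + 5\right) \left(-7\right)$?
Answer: $6889$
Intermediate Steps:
$F = -49$ ($F = \left(2 + 5\right) \left(-7\right) = 7 \left(-7\right) = -49$)
$O = 12$ ($O = -3 + 15 = 12$)
$\left(\left(F - O\right) + \left(9 + 3\right)^{2}\right)^{2} = \left(\left(-49 - 12\right) + \left(9 + 3\right)^{2}\right)^{2} = \left(\left(-49 - 12\right) + 12^{2}\right)^{2} = \left(-61 + 144\right)^{2} = 83^{2} = 6889$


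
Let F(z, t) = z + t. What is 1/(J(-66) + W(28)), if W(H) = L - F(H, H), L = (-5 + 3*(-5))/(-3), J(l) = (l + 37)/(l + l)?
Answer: -44/2161 ≈ -0.020361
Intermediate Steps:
J(l) = (37 + l)/(2*l) (J(l) = (37 + l)/((2*l)) = (37 + l)*(1/(2*l)) = (37 + l)/(2*l))
F(z, t) = t + z
L = 20/3 (L = (-5 - 15)*(-1/3) = -20*(-1/3) = 20/3 ≈ 6.6667)
W(H) = 20/3 - 2*H (W(H) = 20/3 - (H + H) = 20/3 - 2*H)
1/(J(-66) + W(28)) = 1/((1/2)*(37 - 66)/(-66) + (20/3 - 2*28)) = 1/((1/2)*(-1/66)*(-29) + (20/3 - 56)) = 1/(29/132 - 148/3) = 1/(-2161/44) = -44/2161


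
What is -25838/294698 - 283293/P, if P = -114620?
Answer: 40262164477/16889142380 ≈ 2.3839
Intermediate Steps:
-25838/294698 - 283293/P = -25838/294698 - 283293/(-114620) = -25838*1/294698 - 283293*(-1/114620) = -12919/147349 + 283293/114620 = 40262164477/16889142380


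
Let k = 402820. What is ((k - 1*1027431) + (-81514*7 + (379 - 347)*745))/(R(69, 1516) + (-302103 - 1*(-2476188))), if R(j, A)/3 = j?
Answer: -1171369/2174292 ≈ -0.53874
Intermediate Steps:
R(j, A) = 3*j
((k - 1*1027431) + (-81514*7 + (379 - 347)*745))/(R(69, 1516) + (-302103 - 1*(-2476188))) = ((402820 - 1*1027431) + (-81514*7 + (379 - 347)*745))/(3*69 + (-302103 - 1*(-2476188))) = ((402820 - 1027431) + (-570598 + 32*745))/(207 + (-302103 + 2476188)) = (-624611 + (-570598 + 23840))/(207 + 2174085) = (-624611 - 546758)/2174292 = -1171369*1/2174292 = -1171369/2174292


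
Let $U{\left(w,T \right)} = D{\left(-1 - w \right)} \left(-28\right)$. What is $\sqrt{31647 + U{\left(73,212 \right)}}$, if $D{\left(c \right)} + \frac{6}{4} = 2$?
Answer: $\sqrt{31633} \approx 177.86$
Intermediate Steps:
$D{\left(c \right)} = \frac{1}{2}$ ($D{\left(c \right)} = - \frac{3}{2} + 2 = \frac{1}{2}$)
$U{\left(w,T \right)} = -14$ ($U{\left(w,T \right)} = \frac{1}{2} \left(-28\right) = -14$)
$\sqrt{31647 + U{\left(73,212 \right)}} = \sqrt{31647 - 14} = \sqrt{31633}$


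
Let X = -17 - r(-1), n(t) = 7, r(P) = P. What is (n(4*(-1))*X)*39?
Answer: -4368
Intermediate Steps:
X = -16 (X = -17 - 1*(-1) = -17 + 1 = -16)
(n(4*(-1))*X)*39 = (7*(-16))*39 = -112*39 = -4368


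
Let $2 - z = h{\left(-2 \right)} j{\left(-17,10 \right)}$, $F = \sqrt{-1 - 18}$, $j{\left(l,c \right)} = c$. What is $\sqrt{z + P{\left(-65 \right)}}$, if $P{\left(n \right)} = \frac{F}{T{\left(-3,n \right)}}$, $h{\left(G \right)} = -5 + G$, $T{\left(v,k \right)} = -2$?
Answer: $\frac{\sqrt{288 - 2 i \sqrt{19}}}{2} \approx 8.4863 - 0.12841 i$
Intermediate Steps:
$F = i \sqrt{19}$ ($F = \sqrt{-1 - 18} = \sqrt{-19} = i \sqrt{19} \approx 4.3589 i$)
$P{\left(n \right)} = - \frac{i \sqrt{19}}{2}$ ($P{\left(n \right)} = \frac{i \sqrt{19}}{-2} = i \sqrt{19} \left(- \frac{1}{2}\right) = - \frac{i \sqrt{19}}{2}$)
$z = 72$ ($z = 2 - \left(-5 - 2\right) 10 = 2 - \left(-7\right) 10 = 2 - -70 = 2 + 70 = 72$)
$\sqrt{z + P{\left(-65 \right)}} = \sqrt{72 - \frac{i \sqrt{19}}{2}}$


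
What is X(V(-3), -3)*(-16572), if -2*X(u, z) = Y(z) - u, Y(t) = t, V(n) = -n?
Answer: -49716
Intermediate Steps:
X(u, z) = u/2 - z/2 (X(u, z) = -(z - u)/2 = u/2 - z/2)
X(V(-3), -3)*(-16572) = ((-1*(-3))/2 - ½*(-3))*(-16572) = ((½)*3 + 3/2)*(-16572) = (3/2 + 3/2)*(-16572) = 3*(-16572) = -49716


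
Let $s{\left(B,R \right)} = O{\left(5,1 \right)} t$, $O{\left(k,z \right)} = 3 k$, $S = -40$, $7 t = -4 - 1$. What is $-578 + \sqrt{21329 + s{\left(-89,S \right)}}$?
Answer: $-578 + \frac{2 \sqrt{261149}}{7} \approx -431.99$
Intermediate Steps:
$t = - \frac{5}{7}$ ($t = \frac{-4 - 1}{7} = \frac{1}{7} \left(-5\right) = - \frac{5}{7} \approx -0.71429$)
$s{\left(B,R \right)} = - \frac{75}{7}$ ($s{\left(B,R \right)} = 3 \cdot 5 \left(- \frac{5}{7}\right) = 15 \left(- \frac{5}{7}\right) = - \frac{75}{7}$)
$-578 + \sqrt{21329 + s{\left(-89,S \right)}} = -578 + \sqrt{21329 - \frac{75}{7}} = -578 + \sqrt{\frac{149228}{7}} = -578 + \frac{2 \sqrt{261149}}{7}$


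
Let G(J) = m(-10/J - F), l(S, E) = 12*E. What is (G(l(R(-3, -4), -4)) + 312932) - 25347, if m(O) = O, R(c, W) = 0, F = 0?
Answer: 6902045/24 ≈ 2.8759e+5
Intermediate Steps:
G(J) = -10/J (G(J) = -10/J - 1*0 = -10/J + 0 = -10/J)
(G(l(R(-3, -4), -4)) + 312932) - 25347 = (-10/(12*(-4)) + 312932) - 25347 = (-10/(-48) + 312932) - 25347 = (-10*(-1/48) + 312932) - 25347 = (5/24 + 312932) - 25347 = 7510373/24 - 25347 = 6902045/24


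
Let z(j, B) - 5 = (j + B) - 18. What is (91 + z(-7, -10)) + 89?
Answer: 150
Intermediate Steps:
z(j, B) = -13 + B + j (z(j, B) = 5 + ((j + B) - 18) = 5 + ((B + j) - 18) = 5 + (-18 + B + j) = -13 + B + j)
(91 + z(-7, -10)) + 89 = (91 + (-13 - 10 - 7)) + 89 = (91 - 30) + 89 = 61 + 89 = 150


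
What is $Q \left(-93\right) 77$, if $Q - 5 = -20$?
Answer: $107415$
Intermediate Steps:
$Q = -15$ ($Q = 5 - 20 = -15$)
$Q \left(-93\right) 77 = \left(-15\right) \left(-93\right) 77 = 1395 \cdot 77 = 107415$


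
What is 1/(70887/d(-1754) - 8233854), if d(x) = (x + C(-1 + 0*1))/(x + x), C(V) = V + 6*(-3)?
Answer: -591/4783317182 ≈ -1.2355e-7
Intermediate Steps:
C(V) = -18 + V (C(V) = V - 18 = -18 + V)
d(x) = (-19 + x)/(2*x) (d(x) = (x + (-18 + (-1 + 0*1)))/(x + x) = (x + (-18 + (-1 + 0)))/((2*x)) = (x + (-18 - 1))*(1/(2*x)) = (x - 19)*(1/(2*x)) = (-19 + x)*(1/(2*x)) = (-19 + x)/(2*x))
1/(70887/d(-1754) - 8233854) = 1/(70887/(((½)*(-19 - 1754)/(-1754))) - 8233854) = 1/(70887/(((½)*(-1/1754)*(-1773))) - 8233854) = 1/(70887/(1773/3508) - 8233854) = 1/(70887*(3508/1773) - 8233854) = 1/(82890532/591 - 8233854) = 1/(-4783317182/591) = -591/4783317182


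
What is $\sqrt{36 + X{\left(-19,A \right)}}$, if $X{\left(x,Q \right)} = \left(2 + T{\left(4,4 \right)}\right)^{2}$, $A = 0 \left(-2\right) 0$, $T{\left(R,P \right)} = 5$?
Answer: $\sqrt{85} \approx 9.2195$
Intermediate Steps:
$A = 0$ ($A = 0 \cdot 0 = 0$)
$X{\left(x,Q \right)} = 49$ ($X{\left(x,Q \right)} = \left(2 + 5\right)^{2} = 7^{2} = 49$)
$\sqrt{36 + X{\left(-19,A \right)}} = \sqrt{36 + 49} = \sqrt{85}$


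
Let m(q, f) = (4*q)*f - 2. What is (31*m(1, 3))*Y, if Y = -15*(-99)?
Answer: 460350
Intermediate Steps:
m(q, f) = -2 + 4*f*q (m(q, f) = 4*f*q - 2 = -2 + 4*f*q)
Y = 1485
(31*m(1, 3))*Y = (31*(-2 + 4*3*1))*1485 = (31*(-2 + 12))*1485 = (31*10)*1485 = 310*1485 = 460350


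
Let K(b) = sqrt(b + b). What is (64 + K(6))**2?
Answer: 4108 + 256*sqrt(3) ≈ 4551.4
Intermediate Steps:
K(b) = sqrt(2)*sqrt(b) (K(b) = sqrt(2*b) = sqrt(2)*sqrt(b))
(64 + K(6))**2 = (64 + sqrt(2)*sqrt(6))**2 = (64 + 2*sqrt(3))**2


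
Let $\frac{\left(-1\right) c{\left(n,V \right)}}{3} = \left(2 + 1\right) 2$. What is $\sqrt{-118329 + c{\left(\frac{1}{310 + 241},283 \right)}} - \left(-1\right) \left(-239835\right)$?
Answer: $-239835 + i \sqrt{118347} \approx -2.3984 \cdot 10^{5} + 344.02 i$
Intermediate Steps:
$c{\left(n,V \right)} = -18$ ($c{\left(n,V \right)} = - 3 \left(2 + 1\right) 2 = - 3 \cdot 3 \cdot 2 = \left(-3\right) 6 = -18$)
$\sqrt{-118329 + c{\left(\frac{1}{310 + 241},283 \right)}} - \left(-1\right) \left(-239835\right) = \sqrt{-118329 - 18} - \left(-1\right) \left(-239835\right) = \sqrt{-118347} - 239835 = i \sqrt{118347} - 239835 = -239835 + i \sqrt{118347}$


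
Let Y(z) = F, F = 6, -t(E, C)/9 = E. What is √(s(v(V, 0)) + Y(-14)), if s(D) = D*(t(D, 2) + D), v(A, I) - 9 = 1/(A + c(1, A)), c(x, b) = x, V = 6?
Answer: I*√32474/7 ≈ 25.744*I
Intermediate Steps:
t(E, C) = -9*E
Y(z) = 6
v(A, I) = 9 + 1/(1 + A) (v(A, I) = 9 + 1/(A + 1) = 9 + 1/(1 + A))
s(D) = -8*D² (s(D) = D*(-9*D + D) = D*(-8*D) = -8*D²)
√(s(v(V, 0)) + Y(-14)) = √(-8*(10 + 9*6)²/(1 + 6)² + 6) = √(-8*(10 + 54)²/49 + 6) = √(-8*((⅐)*64)² + 6) = √(-8*(64/7)² + 6) = √(-8*4096/49 + 6) = √(-32768/49 + 6) = √(-32474/49) = I*√32474/7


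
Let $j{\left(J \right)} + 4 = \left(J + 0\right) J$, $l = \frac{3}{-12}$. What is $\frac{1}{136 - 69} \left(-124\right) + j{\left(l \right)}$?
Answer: $- \frac{6205}{1072} \approx -5.7882$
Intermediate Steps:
$l = - \frac{1}{4}$ ($l = 3 \left(- \frac{1}{12}\right) = - \frac{1}{4} \approx -0.25$)
$j{\left(J \right)} = -4 + J^{2}$ ($j{\left(J \right)} = -4 + \left(J + 0\right) J = -4 + J J = -4 + J^{2}$)
$\frac{1}{136 - 69} \left(-124\right) + j{\left(l \right)} = \frac{1}{136 - 69} \left(-124\right) - \left(4 - \left(- \frac{1}{4}\right)^{2}\right) = \frac{1}{67} \left(-124\right) + \left(-4 + \frac{1}{16}\right) = \frac{1}{67} \left(-124\right) - \frac{63}{16} = - \frac{124}{67} - \frac{63}{16} = - \frac{6205}{1072}$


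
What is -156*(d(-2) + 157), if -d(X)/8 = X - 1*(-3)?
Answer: -23244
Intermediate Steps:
d(X) = -24 - 8*X (d(X) = -8*(X - 1*(-3)) = -8*(X + 3) = -8*(3 + X) = -24 - 8*X)
-156*(d(-2) + 157) = -156*((-24 - 8*(-2)) + 157) = -156*((-24 + 16) + 157) = -156*(-8 + 157) = -156*149 = -23244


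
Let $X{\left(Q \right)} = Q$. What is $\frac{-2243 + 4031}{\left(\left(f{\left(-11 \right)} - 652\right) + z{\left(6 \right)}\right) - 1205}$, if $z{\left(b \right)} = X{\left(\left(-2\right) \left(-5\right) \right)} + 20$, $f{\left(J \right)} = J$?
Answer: $- \frac{894}{919} \approx -0.9728$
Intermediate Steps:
$z{\left(b \right)} = 30$ ($z{\left(b \right)} = \left(-2\right) \left(-5\right) + 20 = 10 + 20 = 30$)
$\frac{-2243 + 4031}{\left(\left(f{\left(-11 \right)} - 652\right) + z{\left(6 \right)}\right) - 1205} = \frac{-2243 + 4031}{\left(\left(-11 - 652\right) + 30\right) - 1205} = \frac{1788}{\left(-663 + 30\right) - 1205} = \frac{1788}{-633 - 1205} = \frac{1788}{-1838} = 1788 \left(- \frac{1}{1838}\right) = - \frac{894}{919}$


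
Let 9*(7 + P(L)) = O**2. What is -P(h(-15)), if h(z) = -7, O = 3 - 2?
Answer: 62/9 ≈ 6.8889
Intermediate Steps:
O = 1
P(L) = -62/9 (P(L) = -7 + (1/9)*1**2 = -7 + (1/9)*1 = -7 + 1/9 = -62/9)
-P(h(-15)) = -1*(-62/9) = 62/9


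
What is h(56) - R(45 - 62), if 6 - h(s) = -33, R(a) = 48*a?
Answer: 855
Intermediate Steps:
h(s) = 39 (h(s) = 6 - 1*(-33) = 6 + 33 = 39)
h(56) - R(45 - 62) = 39 - 48*(45 - 62) = 39 - 48*(-17) = 39 - 1*(-816) = 39 + 816 = 855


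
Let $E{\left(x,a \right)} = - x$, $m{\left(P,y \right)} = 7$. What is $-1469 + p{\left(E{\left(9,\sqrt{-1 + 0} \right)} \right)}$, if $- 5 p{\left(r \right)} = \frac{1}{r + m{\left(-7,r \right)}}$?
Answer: $- \frac{14689}{10} \approx -1468.9$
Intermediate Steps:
$p{\left(r \right)} = - \frac{1}{5 \left(7 + r\right)}$ ($p{\left(r \right)} = - \frac{1}{5 \left(r + 7\right)} = - \frac{1}{5 \left(7 + r\right)}$)
$-1469 + p{\left(E{\left(9,\sqrt{-1 + 0} \right)} \right)} = -1469 - \frac{1}{35 + 5 \left(\left(-1\right) 9\right)} = -1469 - \frac{1}{35 + 5 \left(-9\right)} = -1469 - \frac{1}{35 - 45} = -1469 - \frac{1}{-10} = -1469 - - \frac{1}{10} = -1469 + \frac{1}{10} = - \frac{14689}{10}$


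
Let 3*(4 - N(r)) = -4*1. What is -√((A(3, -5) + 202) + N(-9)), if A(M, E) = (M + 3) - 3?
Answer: -√1893/3 ≈ -14.503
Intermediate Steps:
A(M, E) = M (A(M, E) = (3 + M) - 3 = M)
N(r) = 16/3 (N(r) = 4 - (-4)/3 = 4 - ⅓*(-4) = 4 + 4/3 = 16/3)
-√((A(3, -5) + 202) + N(-9)) = -√((3 + 202) + 16/3) = -√(205 + 16/3) = -√(631/3) = -√1893/3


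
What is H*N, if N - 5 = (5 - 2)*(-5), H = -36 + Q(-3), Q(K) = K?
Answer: 390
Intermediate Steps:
H = -39 (H = -36 - 3 = -39)
N = -10 (N = 5 + (5 - 2)*(-5) = 5 + 3*(-5) = 5 - 15 = -10)
H*N = -39*(-10) = 390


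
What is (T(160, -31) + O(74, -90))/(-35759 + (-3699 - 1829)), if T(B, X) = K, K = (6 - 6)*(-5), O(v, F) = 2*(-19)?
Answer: 2/2173 ≈ 0.00092039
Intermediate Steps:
O(v, F) = -38
K = 0 (K = 0*(-5) = 0)
T(B, X) = 0
(T(160, -31) + O(74, -90))/(-35759 + (-3699 - 1829)) = (0 - 38)/(-35759 + (-3699 - 1829)) = -38/(-35759 - 5528) = -38/(-41287) = -38*(-1/41287) = 2/2173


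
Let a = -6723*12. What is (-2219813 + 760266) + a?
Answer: -1540223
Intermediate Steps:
a = -80676
(-2219813 + 760266) + a = (-2219813 + 760266) - 80676 = -1459547 - 80676 = -1540223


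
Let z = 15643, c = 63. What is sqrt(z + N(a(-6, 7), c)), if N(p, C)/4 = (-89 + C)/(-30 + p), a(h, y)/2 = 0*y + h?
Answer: sqrt(6899655)/21 ≈ 125.08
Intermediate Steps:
a(h, y) = 2*h (a(h, y) = 2*(0*y + h) = 2*(0 + h) = 2*h)
N(p, C) = 4*(-89 + C)/(-30 + p) (N(p, C) = 4*((-89 + C)/(-30 + p)) = 4*(-89 + C)/(-30 + p))
sqrt(z + N(a(-6, 7), c)) = sqrt(15643 + 4*(-89 + 63)/(-30 + 2*(-6))) = sqrt(15643 + 4*(-26)/(-30 - 12)) = sqrt(15643 + 4*(-26)/(-42)) = sqrt(15643 + 4*(-1/42)*(-26)) = sqrt(15643 + 52/21) = sqrt(328555/21) = sqrt(6899655)/21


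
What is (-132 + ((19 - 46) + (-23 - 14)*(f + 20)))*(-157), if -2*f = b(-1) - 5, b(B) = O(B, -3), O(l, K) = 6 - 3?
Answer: 146952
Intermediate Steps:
O(l, K) = 3
b(B) = 3
f = 1 (f = -(3 - 5)/2 = -½*(-2) = 1)
(-132 + ((19 - 46) + (-23 - 14)*(f + 20)))*(-157) = (-132 + ((19 - 46) + (-23 - 14)*(1 + 20)))*(-157) = (-132 + (-27 - 37*21))*(-157) = (-132 + (-27 - 777))*(-157) = (-132 - 804)*(-157) = -936*(-157) = 146952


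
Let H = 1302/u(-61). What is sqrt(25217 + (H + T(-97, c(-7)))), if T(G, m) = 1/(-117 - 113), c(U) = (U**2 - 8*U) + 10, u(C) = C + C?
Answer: sqrt(4961635407570)/14030 ≈ 158.76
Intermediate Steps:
u(C) = 2*C
c(U) = 10 + U**2 - 8*U
H = -651/61 (H = 1302/((2*(-61))) = 1302/(-122) = 1302*(-1/122) = -651/61 ≈ -10.672)
T(G, m) = -1/230 (T(G, m) = 1/(-230) = -1/230)
sqrt(25217 + (H + T(-97, c(-7)))) = sqrt(25217 + (-651/61 - 1/230)) = sqrt(25217 - 149791/14030) = sqrt(353644719/14030) = sqrt(4961635407570)/14030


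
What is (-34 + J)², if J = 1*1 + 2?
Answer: 961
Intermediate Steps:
J = 3 (J = 1 + 2 = 3)
(-34 + J)² = (-34 + 3)² = (-31)² = 961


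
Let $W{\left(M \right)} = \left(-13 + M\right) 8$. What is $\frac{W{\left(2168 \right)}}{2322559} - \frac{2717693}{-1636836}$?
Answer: $\frac{6340221389027}{3801648183324} \approx 1.6678$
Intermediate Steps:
$W{\left(M \right)} = -104 + 8 M$
$\frac{W{\left(2168 \right)}}{2322559} - \frac{2717693}{-1636836} = \frac{-104 + 8 \cdot 2168}{2322559} - \frac{2717693}{-1636836} = \left(-104 + 17344\right) \frac{1}{2322559} - - \frac{2717693}{1636836} = 17240 \cdot \frac{1}{2322559} + \frac{2717693}{1636836} = \frac{17240}{2322559} + \frac{2717693}{1636836} = \frac{6340221389027}{3801648183324}$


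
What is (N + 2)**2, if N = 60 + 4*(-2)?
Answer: 2916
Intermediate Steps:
N = 52 (N = 60 - 8 = 52)
(N + 2)**2 = (52 + 2)**2 = 54**2 = 2916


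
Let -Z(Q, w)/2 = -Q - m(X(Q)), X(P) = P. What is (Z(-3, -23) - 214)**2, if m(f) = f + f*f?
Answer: 43264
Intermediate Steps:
m(f) = f + f**2
Z(Q, w) = 2*Q + 2*Q*(1 + Q) (Z(Q, w) = -2*(-Q - Q*(1 + Q)) = 2*Q + 2*Q*(1 + Q))
(Z(-3, -23) - 214)**2 = (2*(-3)*(2 - 3) - 214)**2 = (2*(-3)*(-1) - 214)**2 = (6 - 214)**2 = (-208)**2 = 43264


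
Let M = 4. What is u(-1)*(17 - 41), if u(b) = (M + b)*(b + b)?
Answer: 144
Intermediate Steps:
u(b) = 2*b*(4 + b) (u(b) = (4 + b)*(b + b) = (4 + b)*(2*b) = 2*b*(4 + b))
u(-1)*(17 - 41) = (2*(-1)*(4 - 1))*(17 - 41) = (2*(-1)*3)*(-24) = -6*(-24) = 144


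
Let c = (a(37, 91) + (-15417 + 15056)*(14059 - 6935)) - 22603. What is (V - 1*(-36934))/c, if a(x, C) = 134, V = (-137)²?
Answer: -55703/2594233 ≈ -0.021472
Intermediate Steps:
V = 18769
c = -2594233 (c = (134 + (-15417 + 15056)*(14059 - 6935)) - 22603 = (134 - 361*7124) - 22603 = (134 - 2571764) - 22603 = -2571630 - 22603 = -2594233)
(V - 1*(-36934))/c = (18769 - 1*(-36934))/(-2594233) = (18769 + 36934)*(-1/2594233) = 55703*(-1/2594233) = -55703/2594233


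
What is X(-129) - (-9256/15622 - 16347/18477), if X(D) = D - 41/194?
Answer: -1192135155329/9332942106 ≈ -127.73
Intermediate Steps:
X(D) = -41/194 + D (X(D) = D - 41*1/194 = D - 41/194 = -41/194 + D)
X(-129) - (-9256/15622 - 16347/18477) = (-41/194 - 129) - (-9256/15622 - 16347/18477) = -25067/194 - (-9256*1/15622 - 16347*1/18477) = -25067/194 - (-4628/7811 - 5449/6159) = -25067/194 - 1*(-71065991/48107949) = -25067/194 + 71065991/48107949 = -1192135155329/9332942106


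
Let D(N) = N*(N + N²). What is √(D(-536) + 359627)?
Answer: I*√153343733 ≈ 12383.0*I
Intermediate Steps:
√(D(-536) + 359627) = √((-536)²*(1 - 536) + 359627) = √(287296*(-535) + 359627) = √(-153703360 + 359627) = √(-153343733) = I*√153343733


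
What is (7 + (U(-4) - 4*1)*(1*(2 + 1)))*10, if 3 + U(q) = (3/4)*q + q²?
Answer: 250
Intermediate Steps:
U(q) = -3 + q² + 3*q/4 (U(q) = -3 + ((3/4)*q + q²) = -3 + ((3*(¼))*q + q²) = -3 + (3*q/4 + q²) = -3 + (q² + 3*q/4) = -3 + q² + 3*q/4)
(7 + (U(-4) - 4*1)*(1*(2 + 1)))*10 = (7 + ((-3 + (-4)² + (¾)*(-4)) - 4*1)*(1*(2 + 1)))*10 = (7 + ((-3 + 16 - 3) - 4)*(1*3))*10 = (7 + (10 - 4)*3)*10 = (7 + 6*3)*10 = (7 + 18)*10 = 25*10 = 250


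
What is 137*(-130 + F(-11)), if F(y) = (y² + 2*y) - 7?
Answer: -5206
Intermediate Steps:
F(y) = -7 + y² + 2*y
137*(-130 + F(-11)) = 137*(-130 + (-7 + (-11)² + 2*(-11))) = 137*(-130 + (-7 + 121 - 22)) = 137*(-130 + 92) = 137*(-38) = -5206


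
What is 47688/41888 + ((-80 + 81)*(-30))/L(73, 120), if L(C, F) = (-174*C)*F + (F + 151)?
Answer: 9084536289/7979501684 ≈ 1.1385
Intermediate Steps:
L(C, F) = 151 + F - 174*C*F (L(C, F) = -174*C*F + (151 + F) = 151 + F - 174*C*F)
47688/41888 + ((-80 + 81)*(-30))/L(73, 120) = 47688/41888 + ((-80 + 81)*(-30))/(151 + 120 - 174*73*120) = 47688*(1/41888) + (1*(-30))/(151 + 120 - 1524240) = 5961/5236 - 30/(-1523969) = 5961/5236 - 30*(-1/1523969) = 5961/5236 + 30/1523969 = 9084536289/7979501684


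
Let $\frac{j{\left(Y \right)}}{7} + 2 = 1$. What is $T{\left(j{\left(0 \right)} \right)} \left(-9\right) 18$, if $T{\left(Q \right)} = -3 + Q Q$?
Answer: $-7452$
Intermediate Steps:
$j{\left(Y \right)} = -7$ ($j{\left(Y \right)} = -14 + 7 \cdot 1 = -14 + 7 = -7$)
$T{\left(Q \right)} = -3 + Q^{2}$
$T{\left(j{\left(0 \right)} \right)} \left(-9\right) 18 = \left(-3 + \left(-7\right)^{2}\right) \left(-9\right) 18 = \left(-3 + 49\right) \left(-9\right) 18 = 46 \left(-9\right) 18 = \left(-414\right) 18 = -7452$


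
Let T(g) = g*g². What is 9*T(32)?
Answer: 294912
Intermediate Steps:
T(g) = g³
9*T(32) = 9*32³ = 9*32768 = 294912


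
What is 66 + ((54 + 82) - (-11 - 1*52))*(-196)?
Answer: -38938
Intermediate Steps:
66 + ((54 + 82) - (-11 - 1*52))*(-196) = 66 + (136 - (-11 - 52))*(-196) = 66 + (136 - 1*(-63))*(-196) = 66 + (136 + 63)*(-196) = 66 + 199*(-196) = 66 - 39004 = -38938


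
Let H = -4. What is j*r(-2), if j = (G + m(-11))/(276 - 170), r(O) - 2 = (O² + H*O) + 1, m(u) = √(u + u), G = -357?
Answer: -5355/106 + 15*I*√22/106 ≈ -50.519 + 0.66374*I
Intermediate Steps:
m(u) = √2*√u (m(u) = √(2*u) = √2*√u)
r(O) = 3 + O² - 4*O (r(O) = 2 + ((O² - 4*O) + 1) = 2 + (1 + O² - 4*O) = 3 + O² - 4*O)
j = -357/106 + I*√22/106 (j = (-357 + √2*√(-11))/(276 - 170) = (-357 + √2*(I*√11))/106 = (-357 + I*√22)*(1/106) = -357/106 + I*√22/106 ≈ -3.3679 + 0.044249*I)
j*r(-2) = (-357/106 + I*√22/106)*(3 + (-2)² - 4*(-2)) = (-357/106 + I*√22/106)*(3 + 4 + 8) = (-357/106 + I*√22/106)*15 = -5355/106 + 15*I*√22/106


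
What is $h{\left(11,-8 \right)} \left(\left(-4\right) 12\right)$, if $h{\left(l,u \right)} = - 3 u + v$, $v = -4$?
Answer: $-960$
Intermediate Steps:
$h{\left(l,u \right)} = -4 - 3 u$ ($h{\left(l,u \right)} = - 3 u - 4 = -4 - 3 u$)
$h{\left(11,-8 \right)} \left(\left(-4\right) 12\right) = \left(-4 - -24\right) \left(\left(-4\right) 12\right) = \left(-4 + 24\right) \left(-48\right) = 20 \left(-48\right) = -960$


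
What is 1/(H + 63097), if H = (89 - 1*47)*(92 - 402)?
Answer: 1/50077 ≈ 1.9969e-5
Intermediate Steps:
H = -13020 (H = (89 - 47)*(-310) = 42*(-310) = -13020)
1/(H + 63097) = 1/(-13020 + 63097) = 1/50077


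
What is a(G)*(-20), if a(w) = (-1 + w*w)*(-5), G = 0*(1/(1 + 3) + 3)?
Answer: -100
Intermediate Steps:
G = 0 (G = 0*(1/4 + 3) = 0*(¼ + 3) = 0*(13/4) = 0)
a(w) = 5 - 5*w² (a(w) = (-1 + w²)*(-5) = 5 - 5*w²)
a(G)*(-20) = (5 - 5*0²)*(-20) = (5 - 5*0)*(-20) = (5 + 0)*(-20) = 5*(-20) = -100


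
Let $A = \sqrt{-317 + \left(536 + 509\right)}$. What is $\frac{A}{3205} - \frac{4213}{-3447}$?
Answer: $\frac{11}{9} + \frac{2 \sqrt{182}}{3205} \approx 1.2306$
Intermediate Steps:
$A = 2 \sqrt{182}$ ($A = \sqrt{-317 + 1045} = \sqrt{728} = 2 \sqrt{182} \approx 26.981$)
$\frac{A}{3205} - \frac{4213}{-3447} = \frac{2 \sqrt{182}}{3205} - \frac{4213}{-3447} = 2 \sqrt{182} \cdot \frac{1}{3205} - - \frac{11}{9} = \frac{2 \sqrt{182}}{3205} + \frac{11}{9} = \frac{11}{9} + \frac{2 \sqrt{182}}{3205}$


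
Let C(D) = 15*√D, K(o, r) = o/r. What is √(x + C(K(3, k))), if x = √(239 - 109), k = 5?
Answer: √(√130 + 3*√15) ≈ 4.7980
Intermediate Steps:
x = √130 ≈ 11.402
√(x + C(K(3, k))) = √(√130 + 15*√(3/5)) = √(√130 + 15*√(3*(⅕))) = √(√130 + 15*√(⅗)) = √(√130 + 15*(√15/5)) = √(√130 + 3*√15)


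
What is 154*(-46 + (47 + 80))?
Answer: 12474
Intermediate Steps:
154*(-46 + (47 + 80)) = 154*(-46 + 127) = 154*81 = 12474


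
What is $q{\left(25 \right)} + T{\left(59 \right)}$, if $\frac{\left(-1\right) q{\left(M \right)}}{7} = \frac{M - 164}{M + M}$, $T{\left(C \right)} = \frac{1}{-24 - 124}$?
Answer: $\frac{71977}{3700} \approx 19.453$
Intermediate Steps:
$T{\left(C \right)} = - \frac{1}{148}$ ($T{\left(C \right)} = \frac{1}{-148} = - \frac{1}{148}$)
$q{\left(M \right)} = - \frac{7 \left(-164 + M\right)}{2 M}$ ($q{\left(M \right)} = - 7 \frac{M - 164}{M + M} = - 7 \frac{-164 + M}{2 M} = - \frac{7 \left(-164 + M\right)}{2 M}$)
$q{\left(25 \right)} + T{\left(59 \right)} = \left(- \frac{7}{2} + \frac{574}{25}\right) - \frac{1}{148} = \frac{973}{50} - \frac{1}{148} = \frac{71977}{3700}$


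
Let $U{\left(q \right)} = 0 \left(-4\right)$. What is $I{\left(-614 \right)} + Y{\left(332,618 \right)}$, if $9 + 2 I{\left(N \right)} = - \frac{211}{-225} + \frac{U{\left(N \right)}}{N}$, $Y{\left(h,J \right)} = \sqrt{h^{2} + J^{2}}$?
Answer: $- \frac{907}{225} + 2 \sqrt{123037} \approx 697.5$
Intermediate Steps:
$U{\left(q \right)} = 0$
$Y{\left(h,J \right)} = \sqrt{J^{2} + h^{2}}$
$I{\left(N \right)} = - \frac{907}{225}$ ($I{\left(N \right)} = - \frac{9}{2} + \frac{- \frac{211}{-225} + \frac{0}{N}}{2} = - \frac{9}{2} + \frac{\left(-211\right) \left(- \frac{1}{225}\right) + 0}{2} = - \frac{9}{2} + \frac{\frac{211}{225} + 0}{2} = - \frac{9}{2} + \frac{1}{2} \cdot \frac{211}{225} = - \frac{9}{2} + \frac{211}{450} = - \frac{907}{225}$)
$I{\left(-614 \right)} + Y{\left(332,618 \right)} = - \frac{907}{225} + \sqrt{618^{2} + 332^{2}} = - \frac{907}{225} + \sqrt{381924 + 110224} = - \frac{907}{225} + \sqrt{492148} = - \frac{907}{225} + 2 \sqrt{123037}$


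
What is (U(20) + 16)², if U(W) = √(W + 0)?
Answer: 276 + 64*√5 ≈ 419.11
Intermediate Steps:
U(W) = √W
(U(20) + 16)² = (√20 + 16)² = (2*√5 + 16)² = (16 + 2*√5)²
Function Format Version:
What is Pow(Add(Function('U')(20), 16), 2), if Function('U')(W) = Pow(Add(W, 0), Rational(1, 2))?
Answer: Add(276, Mul(64, Pow(5, Rational(1, 2)))) ≈ 419.11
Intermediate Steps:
Function('U')(W) = Pow(W, Rational(1, 2))
Pow(Add(Function('U')(20), 16), 2) = Pow(Add(Pow(20, Rational(1, 2)), 16), 2) = Pow(Add(Mul(2, Pow(5, Rational(1, 2))), 16), 2) = Pow(Add(16, Mul(2, Pow(5, Rational(1, 2)))), 2)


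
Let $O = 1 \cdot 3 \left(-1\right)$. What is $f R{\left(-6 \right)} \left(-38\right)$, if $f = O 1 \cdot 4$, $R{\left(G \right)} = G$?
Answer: $-2736$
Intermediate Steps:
$O = -3$ ($O = 3 \left(-1\right) = -3$)
$f = -12$ ($f = \left(-3\right) 1 \cdot 4 = \left(-3\right) 4 = -12$)
$f R{\left(-6 \right)} \left(-38\right) = \left(-12\right) \left(-6\right) \left(-38\right) = 72 \left(-38\right) = -2736$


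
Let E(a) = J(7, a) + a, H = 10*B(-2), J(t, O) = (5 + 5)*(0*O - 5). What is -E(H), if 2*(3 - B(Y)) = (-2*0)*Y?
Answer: 20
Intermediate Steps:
J(t, O) = -50 (J(t, O) = 10*(0 - 5) = 10*(-5) = -50)
B(Y) = 3 (B(Y) = 3 - (-2*0)*Y/2 = 3 - 0*Y = 3 - 1/2*0 = 3 + 0 = 3)
H = 30 (H = 10*3 = 30)
E(a) = -50 + a
-E(H) = -(-50 + 30) = -1*(-20) = 20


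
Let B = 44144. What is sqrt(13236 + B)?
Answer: 2*sqrt(14345) ≈ 239.54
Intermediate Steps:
sqrt(13236 + B) = sqrt(13236 + 44144) = sqrt(57380) = 2*sqrt(14345)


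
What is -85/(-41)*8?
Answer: 680/41 ≈ 16.585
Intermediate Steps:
-85/(-41)*8 = -85*(-1)/41*8 = -1*(-85/41)*8 = (85/41)*8 = 680/41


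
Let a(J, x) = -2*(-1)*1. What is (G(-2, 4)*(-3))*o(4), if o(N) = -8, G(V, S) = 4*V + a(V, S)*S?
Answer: 0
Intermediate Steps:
a(J, x) = 2 (a(J, x) = 2*1 = 2)
G(V, S) = 2*S + 4*V (G(V, S) = 4*V + 2*S = 2*S + 4*V)
(G(-2, 4)*(-3))*o(4) = ((2*4 + 4*(-2))*(-3))*(-8) = ((8 - 8)*(-3))*(-8) = (0*(-3))*(-8) = 0*(-8) = 0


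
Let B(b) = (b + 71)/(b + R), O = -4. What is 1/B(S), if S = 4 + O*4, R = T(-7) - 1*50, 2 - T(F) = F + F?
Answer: -46/59 ≈ -0.77966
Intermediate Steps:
T(F) = 2 - 2*F (T(F) = 2 - (F + F) = 2 - 2*F)
R = -34 (R = (2 - 2*(-7)) - 1*50 = (2 + 14) - 50 = 16 - 50 = -34)
S = -12 (S = 4 - 4*4 = 4 - 16 = -12)
B(b) = (71 + b)/(-34 + b) (B(b) = (b + 71)/(b - 34) = (71 + b)/(-34 + b))
1/B(S) = 1/((71 - 12)/(-34 - 12)) = 1/(59/(-46)) = 1/(-1/46*59) = 1/(-59/46) = -46/59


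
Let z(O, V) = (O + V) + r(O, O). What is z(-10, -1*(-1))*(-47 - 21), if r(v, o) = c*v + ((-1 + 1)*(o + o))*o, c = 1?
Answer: 1292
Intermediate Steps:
r(v, o) = v (r(v, o) = 1*v + ((-1 + 1)*(o + o))*o = v + (0*(2*o))*o = v + 0*o = v + 0 = v)
z(O, V) = V + 2*O (z(O, V) = (O + V) + O = V + 2*O)
z(-10, -1*(-1))*(-47 - 21) = (-1*(-1) + 2*(-10))*(-47 - 21) = (1 - 20)*(-68) = -19*(-68) = 1292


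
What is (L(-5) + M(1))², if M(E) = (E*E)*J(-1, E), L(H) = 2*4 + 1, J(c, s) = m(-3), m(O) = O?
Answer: 36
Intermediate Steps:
J(c, s) = -3
L(H) = 9 (L(H) = 8 + 1 = 9)
M(E) = -3*E² (M(E) = (E*E)*(-3) = E²*(-3) = -3*E²)
(L(-5) + M(1))² = (9 - 3*1²)² = (9 - 3*1)² = (9 - 3)² = 6² = 36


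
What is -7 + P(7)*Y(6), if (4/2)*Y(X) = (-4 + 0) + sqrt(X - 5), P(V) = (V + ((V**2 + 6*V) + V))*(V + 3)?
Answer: -1582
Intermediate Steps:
P(V) = (3 + V)*(V**2 + 8*V) (P(V) = (V + (V**2 + 7*V))*(3 + V) = (V**2 + 8*V)*(3 + V) = (3 + V)*(V**2 + 8*V))
Y(X) = -2 + sqrt(-5 + X)/2 (Y(X) = ((-4 + 0) + sqrt(X - 5))/2 = (-4 + sqrt(-5 + X))/2 = -2 + sqrt(-5 + X)/2)
-7 + P(7)*Y(6) = -7 + (7*(24 + 7**2 + 11*7))*(-2 + sqrt(-5 + 6)/2) = -7 + (7*(24 + 49 + 77))*(-2 + sqrt(1)/2) = -7 + (7*150)*(-2 + (1/2)*1) = -7 + 1050*(-2 + 1/2) = -7 + 1050*(-3/2) = -7 - 1575 = -1582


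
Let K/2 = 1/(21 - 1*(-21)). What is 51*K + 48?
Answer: 353/7 ≈ 50.429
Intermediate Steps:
K = 1/21 (K = 2/(21 - 1*(-21)) = 2/(21 + 21) = 2/42 = 2*(1/42) = 1/21 ≈ 0.047619)
51*K + 48 = 51*(1/21) + 48 = 17/7 + 48 = 353/7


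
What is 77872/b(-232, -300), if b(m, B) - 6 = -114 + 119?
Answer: 77872/11 ≈ 7079.3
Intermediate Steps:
b(m, B) = 11 (b(m, B) = 6 + (-114 + 119) = 6 + 5 = 11)
77872/b(-232, -300) = 77872/11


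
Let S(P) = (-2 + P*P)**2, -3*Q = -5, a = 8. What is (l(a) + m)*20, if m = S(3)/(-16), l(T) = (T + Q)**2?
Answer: 65075/36 ≈ 1807.6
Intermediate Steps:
Q = 5/3 (Q = -1/3*(-5) = 5/3 ≈ 1.6667)
S(P) = (-2 + P**2)**2
l(T) = (5/3 + T)**2 (l(T) = (T + 5/3)**2 = (5/3 + T)**2)
m = -49/16 (m = (-2 + 3**2)**2/(-16) = (-2 + 9)**2*(-1/16) = 7**2*(-1/16) = 49*(-1/16) = -49/16 ≈ -3.0625)
(l(a) + m)*20 = ((5 + 3*8)**2/9 - 49/16)*20 = ((5 + 24)**2/9 - 49/16)*20 = ((1/9)*29**2 - 49/16)*20 = ((1/9)*841 - 49/16)*20 = (841/9 - 49/16)*20 = (13015/144)*20 = 65075/36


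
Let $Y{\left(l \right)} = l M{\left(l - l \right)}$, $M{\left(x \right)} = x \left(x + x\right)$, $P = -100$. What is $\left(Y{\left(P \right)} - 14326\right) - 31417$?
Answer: $-45743$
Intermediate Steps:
$M{\left(x \right)} = 2 x^{2}$ ($M{\left(x \right)} = x 2 x = 2 x^{2}$)
$Y{\left(l \right)} = 0$ ($Y{\left(l \right)} = l 2 \left(l - l\right)^{2} = l 2 \cdot 0^{2} = l 2 \cdot 0 = l 0 = 0$)
$\left(Y{\left(P \right)} - 14326\right) - 31417 = \left(0 - 14326\right) - 31417 = -14326 - 31417 = -45743$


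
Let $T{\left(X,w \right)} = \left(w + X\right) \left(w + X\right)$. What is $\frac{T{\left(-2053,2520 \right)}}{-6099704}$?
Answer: $- \frac{218089}{6099704} \approx -0.035754$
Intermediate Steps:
$T{\left(X,w \right)} = \left(X + w\right)^{2}$ ($T{\left(X,w \right)} = \left(X + w\right) \left(X + w\right) = \left(X + w\right)^{2}$)
$\frac{T{\left(-2053,2520 \right)}}{-6099704} = \frac{\left(-2053 + 2520\right)^{2}}{-6099704} = 467^{2} \left(- \frac{1}{6099704}\right) = 218089 \left(- \frac{1}{6099704}\right) = - \frac{218089}{6099704}$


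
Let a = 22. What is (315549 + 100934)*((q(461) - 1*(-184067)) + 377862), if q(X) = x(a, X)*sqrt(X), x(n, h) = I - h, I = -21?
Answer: 234033875707 - 200744806*sqrt(461) ≈ 2.2972e+11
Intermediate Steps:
x(n, h) = -21 - h
q(X) = sqrt(X)*(-21 - X) (q(X) = (-21 - X)*sqrt(X) = sqrt(X)*(-21 - X))
(315549 + 100934)*((q(461) - 1*(-184067)) + 377862) = (315549 + 100934)*((sqrt(461)*(-21 - 1*461) - 1*(-184067)) + 377862) = 416483*((sqrt(461)*(-21 - 461) + 184067) + 377862) = 416483*((sqrt(461)*(-482) + 184067) + 377862) = 416483*((-482*sqrt(461) + 184067) + 377862) = 416483*((184067 - 482*sqrt(461)) + 377862) = 416483*(561929 - 482*sqrt(461)) = 234033875707 - 200744806*sqrt(461)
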